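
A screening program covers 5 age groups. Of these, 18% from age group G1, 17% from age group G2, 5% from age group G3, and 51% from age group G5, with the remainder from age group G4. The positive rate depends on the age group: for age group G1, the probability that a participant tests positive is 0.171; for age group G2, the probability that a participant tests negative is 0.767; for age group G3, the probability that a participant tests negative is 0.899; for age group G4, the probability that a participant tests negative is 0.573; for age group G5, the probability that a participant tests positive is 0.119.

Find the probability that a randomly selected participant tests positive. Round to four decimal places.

P(G4) = 1 − (0.18 + 0.17 + 0.05 + 0.51) = 0.09.
P(T|G2) = 1 − 0.767 = 0.233.
P(T|G3) = 1 − 0.899 = 0.101.
P(T|G4) = 1 − 0.573 = 0.427.
By the law of total probability,
P(T) = P(T|G1)·P(G1) + P(T|G2)·P(G2) + P(T|G3)·P(G3) + P(T|G4)·P(G4) + P(T|G5)·P(G5)
      = 0.171·0.18 + 0.233·0.17 + 0.101·0.05 + 0.427·0.09 + 0.119·0.51
      = 0.03078 + 0.03961 + 0.00505 + 0.03843 + 0.06069 = 0.17456

P(T) ≈ 0.1746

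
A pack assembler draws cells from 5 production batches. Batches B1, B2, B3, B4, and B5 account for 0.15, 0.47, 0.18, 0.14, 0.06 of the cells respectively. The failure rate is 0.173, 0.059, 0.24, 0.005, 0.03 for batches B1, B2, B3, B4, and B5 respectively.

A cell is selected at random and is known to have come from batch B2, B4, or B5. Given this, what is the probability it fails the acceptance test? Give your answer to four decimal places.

Let S = {B2, B4, B5}.
P(S) = 0.47 + 0.14 + 0.06 = 0.67.
P(F ∩ S) = 0.059·0.47 + 0.005·0.14 + 0.03·0.06 = 0.02773 + 0.0007 + 0.0018 = 0.03023.
P(F | S) = 0.03023 / 0.67 = 0.045119…

P(F|S) ≈ 0.0451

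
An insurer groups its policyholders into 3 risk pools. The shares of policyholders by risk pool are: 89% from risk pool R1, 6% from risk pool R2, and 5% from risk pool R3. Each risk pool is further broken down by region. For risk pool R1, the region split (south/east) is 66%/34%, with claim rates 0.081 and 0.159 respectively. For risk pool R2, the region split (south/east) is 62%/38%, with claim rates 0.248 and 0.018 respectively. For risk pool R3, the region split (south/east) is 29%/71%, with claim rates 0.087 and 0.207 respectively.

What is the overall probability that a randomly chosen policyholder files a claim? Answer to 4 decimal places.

P(C) ≈ 0.1139

P(C|R1) = 0.66·0.081 + 0.34·0.159 = 0.05346 + 0.05406 = 0.10752
P(C|R2) = 0.62·0.248 + 0.38·0.018 = 0.15376 + 0.00684 = 0.1606
P(C|R3) = 0.29·0.087 + 0.71·0.207 = 0.02523 + 0.14697 = 0.1722
By total probability over the outer partition,
P(C) = 0.89·0.10752 + 0.06·0.1606 + 0.05·0.1722
      = 0.0956928 + 0.009636 + 0.00861 = 0.1139388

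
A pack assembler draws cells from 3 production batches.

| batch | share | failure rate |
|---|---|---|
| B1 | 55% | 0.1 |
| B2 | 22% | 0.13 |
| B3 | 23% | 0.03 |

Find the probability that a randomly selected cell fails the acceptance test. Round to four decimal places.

P(F) = P(F|B1)·P(B1) + P(F|B2)·P(B2) + P(F|B3)·P(B3)
      = 0.1·0.55 + 0.13·0.22 + 0.03·0.23
      = 0.055 + 0.0286 + 0.0069 = 0.0905

P(F) ≈ 0.0905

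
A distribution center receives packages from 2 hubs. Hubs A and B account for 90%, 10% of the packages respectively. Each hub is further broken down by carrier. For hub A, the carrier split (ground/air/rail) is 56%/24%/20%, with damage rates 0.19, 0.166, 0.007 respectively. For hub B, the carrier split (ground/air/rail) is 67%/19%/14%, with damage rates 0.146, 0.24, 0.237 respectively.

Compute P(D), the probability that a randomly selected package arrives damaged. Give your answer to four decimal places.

P(D|A) = 0.56·0.19 + 0.24·0.166 + 0.2·0.007 = 0.1064 + 0.03984 + 0.0014 = 0.14764
P(D|B) = 0.67·0.146 + 0.19·0.24 + 0.14·0.237 = 0.09782 + 0.0456 + 0.03318 = 0.1766
Then overall,
P(D) = 0.9·0.14764 + 0.1·0.1766
      = 0.132876 + 0.01766 = 0.150536

P(D) ≈ 0.1505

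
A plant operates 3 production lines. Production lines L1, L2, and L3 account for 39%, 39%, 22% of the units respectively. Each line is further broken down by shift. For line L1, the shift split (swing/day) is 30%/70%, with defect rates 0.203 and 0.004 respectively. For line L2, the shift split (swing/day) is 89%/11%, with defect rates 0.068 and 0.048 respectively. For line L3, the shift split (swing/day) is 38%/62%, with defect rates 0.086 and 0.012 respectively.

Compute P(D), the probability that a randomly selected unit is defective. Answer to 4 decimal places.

P(D) ≈ 0.0593

P(D|L1) = 0.3·0.203 + 0.7·0.004 = 0.0609 + 0.0028 = 0.0637
P(D|L2) = 0.89·0.068 + 0.11·0.048 = 0.06052 + 0.00528 = 0.0658
P(D|L3) = 0.38·0.086 + 0.62·0.012 = 0.03268 + 0.00744 = 0.04012
By total probability over the outer partition,
P(D) = 0.39·0.0637 + 0.39·0.0658 + 0.22·0.04012
      = 0.024843 + 0.025662 + 0.0088264 = 0.0593314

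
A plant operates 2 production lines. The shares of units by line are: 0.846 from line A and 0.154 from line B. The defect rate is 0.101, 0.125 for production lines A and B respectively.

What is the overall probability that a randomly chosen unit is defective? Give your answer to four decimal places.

0.1047

P(D) = P(D|A)·P(A) + P(D|B)·P(B)
      = 0.101·0.846 + 0.125·0.154
      = 0.085446 + 0.01925 = 0.104696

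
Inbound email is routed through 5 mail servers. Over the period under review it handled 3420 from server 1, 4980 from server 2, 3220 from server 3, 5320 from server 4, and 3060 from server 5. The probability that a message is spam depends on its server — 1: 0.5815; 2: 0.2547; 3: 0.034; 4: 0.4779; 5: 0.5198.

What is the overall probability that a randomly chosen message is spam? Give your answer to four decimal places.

0.3750

Total: 3420 + 4980 + 3220 + 5320 + 3060 = 20000.
P(1) = 3420/20000 = 0.171. P(2) = 4980/20000 = 0.249. P(3) = 3220/20000 = 0.161. P(4) = 5320/20000 = 0.266. P(5) = 3060/20000 = 0.153.
By the law of total probability,
P(S) = P(S|1)·P(1) + P(S|2)·P(2) + P(S|3)·P(3) + P(S|4)·P(4) + P(S|5)·P(5)
      = 0.5815·0.171 + 0.2547·0.249 + 0.034·0.161 + 0.4779·0.266 + 0.5198·0.153
      = 0.0994365 + 0.0634203 + 0.005474 + 0.1271214 + 0.0795294 = 0.3749816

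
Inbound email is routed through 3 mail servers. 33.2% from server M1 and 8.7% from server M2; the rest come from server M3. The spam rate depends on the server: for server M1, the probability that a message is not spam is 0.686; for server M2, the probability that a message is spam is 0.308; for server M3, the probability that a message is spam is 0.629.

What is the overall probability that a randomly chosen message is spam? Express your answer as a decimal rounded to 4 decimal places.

0.4965

P(M3) = 1 − (0.332 + 0.087) = 0.581.
P(S|M1) = 1 − 0.686 = 0.314.
P(S) = P(S|M1)·P(M1) + P(S|M2)·P(M2) + P(S|M3)·P(M3)
      = 0.314·0.332 + 0.308·0.087 + 0.629·0.581
      = 0.104248 + 0.026796 + 0.365449 = 0.496493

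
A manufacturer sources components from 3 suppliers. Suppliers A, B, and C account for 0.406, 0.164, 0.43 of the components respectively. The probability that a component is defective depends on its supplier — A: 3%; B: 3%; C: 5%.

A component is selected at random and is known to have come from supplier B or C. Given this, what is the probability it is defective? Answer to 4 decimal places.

P(D|S) ≈ 0.0445

Let S = {B, C}.
P(S) = 0.164 + 0.43 = 0.594.
P(D ∩ S) = 0.03·0.164 + 0.05·0.43 = 0.00492 + 0.0215 = 0.02642.
P(D | S) = 0.02642 / 0.594 = 0.044478…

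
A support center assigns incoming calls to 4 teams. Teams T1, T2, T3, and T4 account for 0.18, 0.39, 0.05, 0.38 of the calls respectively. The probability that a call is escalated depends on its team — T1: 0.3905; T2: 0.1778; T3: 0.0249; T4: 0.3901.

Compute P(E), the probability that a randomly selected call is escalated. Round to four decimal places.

By the law of total probability,
P(E) = P(E|T1)·P(T1) + P(E|T2)·P(T2) + P(E|T3)·P(T3) + P(E|T4)·P(T4)
      = 0.3905·0.18 + 0.1778·0.39 + 0.0249·0.05 + 0.3901·0.38
      = 0.07029 + 0.069342 + 0.001245 + 0.148238 = 0.289115

P(E) ≈ 0.2891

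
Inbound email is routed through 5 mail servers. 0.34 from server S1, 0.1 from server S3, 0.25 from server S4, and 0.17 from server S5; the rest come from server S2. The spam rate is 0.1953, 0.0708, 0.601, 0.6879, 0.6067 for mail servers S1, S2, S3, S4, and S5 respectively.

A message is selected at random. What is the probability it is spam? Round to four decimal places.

0.4115

P(S2) = 1 − (0.34 + 0.1 + 0.25 + 0.17) = 0.14.
Using total probability over the partition,
P(S) = P(S|S1)·P(S1) + P(S|S2)·P(S2) + P(S|S3)·P(S3) + P(S|S4)·P(S4) + P(S|S5)·P(S5)
      = 0.1953·0.34 + 0.0708·0.14 + 0.601·0.1 + 0.6879·0.25 + 0.6067·0.17
      = 0.066402 + 0.009912 + 0.0601 + 0.171975 + 0.103139 = 0.411528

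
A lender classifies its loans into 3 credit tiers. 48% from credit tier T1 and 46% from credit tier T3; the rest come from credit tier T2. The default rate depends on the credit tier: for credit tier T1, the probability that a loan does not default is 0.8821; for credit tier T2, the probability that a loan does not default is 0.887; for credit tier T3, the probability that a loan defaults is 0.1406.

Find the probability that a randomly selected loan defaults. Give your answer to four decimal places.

P(T2) = 1 − (0.48 + 0.46) = 0.06.
P(D|T1) = 1 − 0.8821 = 0.1179.
P(D|T2) = 1 − 0.887 = 0.113.
P(D) = P(D|T1)·P(T1) + P(D|T2)·P(T2) + P(D|T3)·P(T3)
      = 0.1179·0.48 + 0.113·0.06 + 0.1406·0.46
      = 0.056592 + 0.00678 + 0.064676 = 0.128048

P(D) ≈ 0.1280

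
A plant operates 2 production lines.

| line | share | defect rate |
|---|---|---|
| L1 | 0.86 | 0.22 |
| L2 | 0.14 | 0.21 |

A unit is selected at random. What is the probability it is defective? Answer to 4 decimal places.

By the law of total probability,
P(D) = P(D|L1)·P(L1) + P(D|L2)·P(L2)
      = 0.22·0.86 + 0.21·0.14
      = 0.1892 + 0.0294 = 0.2186

0.2186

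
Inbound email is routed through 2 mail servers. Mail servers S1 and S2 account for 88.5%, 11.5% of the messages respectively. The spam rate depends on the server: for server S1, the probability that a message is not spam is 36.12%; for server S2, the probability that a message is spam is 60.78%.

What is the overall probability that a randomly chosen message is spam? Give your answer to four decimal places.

0.6352

P(S|S1) = 1 − 0.3612 = 0.6388.
P(S) = P(S|S1)·P(S1) + P(S|S2)·P(S2)
      = 0.6388·0.885 + 0.6078·0.115
      = 0.565338 + 0.069897 = 0.635235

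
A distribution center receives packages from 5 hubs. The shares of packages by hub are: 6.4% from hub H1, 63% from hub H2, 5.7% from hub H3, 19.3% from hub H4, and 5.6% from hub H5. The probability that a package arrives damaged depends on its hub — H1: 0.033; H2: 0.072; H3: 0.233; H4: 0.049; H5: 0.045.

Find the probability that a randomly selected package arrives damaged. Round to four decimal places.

0.0727

P(D) = P(D|H1)·P(H1) + P(D|H2)·P(H2) + P(D|H3)·P(H3) + P(D|H4)·P(H4) + P(D|H5)·P(H5)
      = 0.033·0.064 + 0.072·0.63 + 0.233·0.057 + 0.049·0.193 + 0.045·0.056
      = 0.002112 + 0.04536 + 0.013281 + 0.009457 + 0.00252 = 0.07273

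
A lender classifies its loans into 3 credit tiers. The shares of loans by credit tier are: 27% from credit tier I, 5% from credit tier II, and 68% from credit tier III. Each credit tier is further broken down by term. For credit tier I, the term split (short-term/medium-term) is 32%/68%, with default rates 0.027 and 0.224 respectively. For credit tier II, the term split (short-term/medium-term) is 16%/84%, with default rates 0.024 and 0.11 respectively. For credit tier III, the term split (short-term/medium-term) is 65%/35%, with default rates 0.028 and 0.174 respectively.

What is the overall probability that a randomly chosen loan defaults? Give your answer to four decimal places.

P(D) ≈ 0.1021

P(D|I) = 0.32·0.027 + 0.68·0.224 = 0.00864 + 0.15232 = 0.16096
P(D|II) = 0.16·0.024 + 0.84·0.11 = 0.00384 + 0.0924 = 0.09624
P(D|III) = 0.65·0.028 + 0.35·0.174 = 0.0182 + 0.0609 = 0.0791
Then overall,
P(D) = 0.27·0.16096 + 0.05·0.09624 + 0.68·0.0791
      = 0.0434592 + 0.004812 + 0.053788 = 0.1020592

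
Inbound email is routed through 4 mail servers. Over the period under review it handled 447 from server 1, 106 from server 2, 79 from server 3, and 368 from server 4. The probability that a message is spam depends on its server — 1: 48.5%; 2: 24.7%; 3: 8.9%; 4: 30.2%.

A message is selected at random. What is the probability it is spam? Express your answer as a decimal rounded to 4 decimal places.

Total: 447 + 106 + 79 + 368 = 1000.
P(1) = 447/1000 = 0.447. P(2) = 106/1000 = 0.106. P(3) = 79/1000 = 0.079. P(4) = 368/1000 = 0.368.
By the law of total probability,
P(S) = P(S|1)·P(1) + P(S|2)·P(2) + P(S|3)·P(3) + P(S|4)·P(4)
      = 0.485·0.447 + 0.247·0.106 + 0.089·0.079 + 0.302·0.368
      = 0.216795 + 0.026182 + 0.007031 + 0.111136 = 0.361144

P(S) ≈ 0.3611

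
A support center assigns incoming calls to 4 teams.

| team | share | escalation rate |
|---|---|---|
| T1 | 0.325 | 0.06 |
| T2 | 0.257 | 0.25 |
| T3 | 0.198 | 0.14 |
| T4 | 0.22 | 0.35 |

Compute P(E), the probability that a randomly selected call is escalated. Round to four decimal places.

P(E) = P(E|T1)·P(T1) + P(E|T2)·P(T2) + P(E|T3)·P(T3) + P(E|T4)·P(T4)
      = 0.06·0.325 + 0.25·0.257 + 0.14·0.198 + 0.35·0.22
      = 0.0195 + 0.06425 + 0.02772 + 0.077 = 0.18847

0.1885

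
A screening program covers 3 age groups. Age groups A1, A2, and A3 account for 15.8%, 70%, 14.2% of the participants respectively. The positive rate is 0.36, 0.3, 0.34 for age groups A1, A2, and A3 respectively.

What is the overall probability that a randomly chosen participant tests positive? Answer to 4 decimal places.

P(T) = P(T|A1)·P(A1) + P(T|A2)·P(A2) + P(T|A3)·P(A3)
      = 0.36·0.158 + 0.3·0.7 + 0.34·0.142
      = 0.05688 + 0.21 + 0.04828 = 0.31516

P(T) ≈ 0.3152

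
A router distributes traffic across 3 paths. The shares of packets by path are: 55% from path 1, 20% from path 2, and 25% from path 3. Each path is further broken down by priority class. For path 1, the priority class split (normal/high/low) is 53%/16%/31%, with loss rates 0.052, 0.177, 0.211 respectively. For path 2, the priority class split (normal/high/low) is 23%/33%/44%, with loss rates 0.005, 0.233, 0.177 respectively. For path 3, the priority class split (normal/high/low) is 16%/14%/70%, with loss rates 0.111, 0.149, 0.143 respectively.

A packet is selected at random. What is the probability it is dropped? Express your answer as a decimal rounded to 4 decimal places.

P(L|1) = 0.53·0.052 + 0.16·0.177 + 0.31·0.211 = 0.02756 + 0.02832 + 0.06541 = 0.12129
P(L|2) = 0.23·0.005 + 0.33·0.233 + 0.44·0.177 = 0.00115 + 0.07689 + 0.07788 = 0.15592
P(L|3) = 0.16·0.111 + 0.14·0.149 + 0.7·0.143 = 0.01776 + 0.02086 + 0.1001 = 0.13872
Then overall,
P(L) = 0.55·0.12129 + 0.2·0.15592 + 0.25·0.13872
      = 0.0667095 + 0.031184 + 0.03468 = 0.1325735

P(L) ≈ 0.1326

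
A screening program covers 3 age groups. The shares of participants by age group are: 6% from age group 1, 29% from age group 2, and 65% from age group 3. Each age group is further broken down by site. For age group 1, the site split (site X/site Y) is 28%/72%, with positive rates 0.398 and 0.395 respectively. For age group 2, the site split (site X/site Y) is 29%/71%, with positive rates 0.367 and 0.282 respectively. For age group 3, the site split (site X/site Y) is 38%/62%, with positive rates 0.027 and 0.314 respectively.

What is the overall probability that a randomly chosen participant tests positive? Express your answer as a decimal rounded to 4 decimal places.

0.2459

P(T|1) = 0.28·0.398 + 0.72·0.395 = 0.11144 + 0.2844 = 0.39584
P(T|2) = 0.29·0.367 + 0.71·0.282 = 0.10643 + 0.20022 = 0.30665
P(T|3) = 0.38·0.027 + 0.62·0.314 = 0.01026 + 0.19468 = 0.20494
By total probability over the outer partition,
P(T) = 0.06·0.39584 + 0.29·0.30665 + 0.65·0.20494
      = 0.0237504 + 0.0889285 + 0.133211 = 0.2458899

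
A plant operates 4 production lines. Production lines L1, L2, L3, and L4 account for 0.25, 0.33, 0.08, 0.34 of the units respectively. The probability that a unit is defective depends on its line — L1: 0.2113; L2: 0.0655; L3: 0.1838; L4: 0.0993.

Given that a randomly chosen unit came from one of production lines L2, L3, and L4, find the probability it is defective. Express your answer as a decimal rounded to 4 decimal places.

0.0934

Let S = {L2, L3, L4}.
P(S) = 0.33 + 0.08 + 0.34 = 0.75.
P(D ∩ S) = 0.0655·0.33 + 0.1838·0.08 + 0.0993·0.34 = 0.021615 + 0.014704 + 0.033762 = 0.070081.
P(D | S) = 0.070081 / 0.75 = 0.093441…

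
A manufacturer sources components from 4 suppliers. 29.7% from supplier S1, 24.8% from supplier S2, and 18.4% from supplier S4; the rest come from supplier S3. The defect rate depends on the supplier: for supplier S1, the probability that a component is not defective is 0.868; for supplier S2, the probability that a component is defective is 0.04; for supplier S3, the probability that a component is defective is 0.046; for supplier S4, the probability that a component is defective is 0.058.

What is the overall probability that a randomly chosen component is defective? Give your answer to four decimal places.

P(S3) = 1 − (0.297 + 0.248 + 0.184) = 0.271.
P(D|S1) = 1 − 0.868 = 0.132.
By the law of total probability,
P(D) = P(D|S1)·P(S1) + P(D|S2)·P(S2) + P(D|S3)·P(S3) + P(D|S4)·P(S4)
      = 0.132·0.297 + 0.04·0.248 + 0.046·0.271 + 0.058·0.184
      = 0.039204 + 0.00992 + 0.012466 + 0.010672 = 0.072262

P(D) ≈ 0.0723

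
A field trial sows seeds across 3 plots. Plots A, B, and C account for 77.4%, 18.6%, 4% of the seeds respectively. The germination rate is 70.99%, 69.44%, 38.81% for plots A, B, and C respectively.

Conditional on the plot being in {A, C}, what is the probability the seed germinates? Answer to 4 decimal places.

P(G|S) ≈ 0.6941

Let S = {A, C}.
P(S) = 0.774 + 0.04 = 0.814.
P(G ∩ S) = 0.7099·0.774 + 0.3881·0.04 = 0.5494626 + 0.015524 = 0.5649866.
P(G | S) = 0.5649866 / 0.814 = 0.694087…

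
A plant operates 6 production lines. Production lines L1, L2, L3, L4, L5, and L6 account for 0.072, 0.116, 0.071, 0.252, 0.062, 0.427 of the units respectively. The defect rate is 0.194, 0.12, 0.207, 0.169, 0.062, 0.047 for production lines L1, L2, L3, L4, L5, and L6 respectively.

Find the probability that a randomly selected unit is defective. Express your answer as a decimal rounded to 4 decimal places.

P(D) = P(D|L1)·P(L1) + P(D|L2)·P(L2) + P(D|L3)·P(L3) + P(D|L4)·P(L4) + P(D|L5)·P(L5) + P(D|L6)·P(L6)
      = 0.194·0.072 + 0.12·0.116 + 0.207·0.071 + 0.169·0.252 + 0.062·0.062 + 0.047·0.427
      = 0.013968 + 0.01392 + 0.014697 + 0.042588 + 0.003844 + 0.020069 = 0.109086

P(D) ≈ 0.1091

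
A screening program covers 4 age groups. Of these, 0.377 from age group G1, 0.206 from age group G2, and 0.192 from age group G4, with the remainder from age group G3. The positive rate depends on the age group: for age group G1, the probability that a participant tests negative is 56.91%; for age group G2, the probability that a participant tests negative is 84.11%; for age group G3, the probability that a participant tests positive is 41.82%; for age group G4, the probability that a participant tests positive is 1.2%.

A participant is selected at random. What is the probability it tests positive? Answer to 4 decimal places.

P(G3) = 1 − (0.377 + 0.206 + 0.192) = 0.225.
P(T|G1) = 1 − 0.5691 = 0.4309.
P(T|G2) = 1 − 0.8411 = 0.1589.
Summing over the partition,
P(T) = P(T|G1)·P(G1) + P(T|G2)·P(G2) + P(T|G3)·P(G3) + P(T|G4)·P(G4)
      = 0.4309·0.377 + 0.1589·0.206 + 0.4182·0.225 + 0.012·0.192
      = 0.1624493 + 0.0327334 + 0.094095 + 0.002304 = 0.2915817

P(T) ≈ 0.2916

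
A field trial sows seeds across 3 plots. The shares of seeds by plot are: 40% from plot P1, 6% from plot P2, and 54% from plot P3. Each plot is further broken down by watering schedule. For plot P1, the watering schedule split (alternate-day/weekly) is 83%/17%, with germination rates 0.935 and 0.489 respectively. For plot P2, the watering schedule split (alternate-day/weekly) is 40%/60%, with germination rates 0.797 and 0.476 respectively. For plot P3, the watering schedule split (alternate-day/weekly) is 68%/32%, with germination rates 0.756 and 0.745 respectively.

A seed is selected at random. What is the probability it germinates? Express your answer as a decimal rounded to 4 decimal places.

P(G|P1) = 0.83·0.935 + 0.17·0.489 = 0.77605 + 0.08313 = 0.85918
P(G|P2) = 0.4·0.797 + 0.6·0.476 = 0.3188 + 0.2856 = 0.6044
P(G|P3) = 0.68·0.756 + 0.32·0.745 = 0.51408 + 0.2384 = 0.75248
Then overall,
P(G) = 0.4·0.85918 + 0.06·0.6044 + 0.54·0.75248
      = 0.343672 + 0.036264 + 0.4063392 = 0.7862752

P(G) ≈ 0.7863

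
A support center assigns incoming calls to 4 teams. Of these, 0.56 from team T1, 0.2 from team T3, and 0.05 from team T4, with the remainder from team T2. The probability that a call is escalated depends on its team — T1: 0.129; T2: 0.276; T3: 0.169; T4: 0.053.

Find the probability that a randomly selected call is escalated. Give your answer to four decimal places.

P(E) ≈ 0.1611

P(T2) = 1 − (0.56 + 0.2 + 0.05) = 0.19.
P(E) = P(E|T1)·P(T1) + P(E|T2)·P(T2) + P(E|T3)·P(T3) + P(E|T4)·P(T4)
      = 0.129·0.56 + 0.276·0.19 + 0.169·0.2 + 0.053·0.05
      = 0.07224 + 0.05244 + 0.0338 + 0.00265 = 0.16113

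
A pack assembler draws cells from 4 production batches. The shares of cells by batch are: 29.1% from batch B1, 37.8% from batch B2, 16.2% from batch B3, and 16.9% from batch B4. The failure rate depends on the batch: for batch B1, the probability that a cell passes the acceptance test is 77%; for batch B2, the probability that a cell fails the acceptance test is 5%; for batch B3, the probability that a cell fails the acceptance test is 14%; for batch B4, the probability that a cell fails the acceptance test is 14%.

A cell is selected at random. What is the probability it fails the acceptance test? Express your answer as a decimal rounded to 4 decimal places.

P(F|B1) = 1 − 0.77 = 0.23.
By the law of total probability,
P(F) = P(F|B1)·P(B1) + P(F|B2)·P(B2) + P(F|B3)·P(B3) + P(F|B4)·P(B4)
      = 0.23·0.291 + 0.05·0.378 + 0.14·0.162 + 0.14·0.169
      = 0.06693 + 0.0189 + 0.02268 + 0.02366 = 0.13217

P(F) ≈ 0.1322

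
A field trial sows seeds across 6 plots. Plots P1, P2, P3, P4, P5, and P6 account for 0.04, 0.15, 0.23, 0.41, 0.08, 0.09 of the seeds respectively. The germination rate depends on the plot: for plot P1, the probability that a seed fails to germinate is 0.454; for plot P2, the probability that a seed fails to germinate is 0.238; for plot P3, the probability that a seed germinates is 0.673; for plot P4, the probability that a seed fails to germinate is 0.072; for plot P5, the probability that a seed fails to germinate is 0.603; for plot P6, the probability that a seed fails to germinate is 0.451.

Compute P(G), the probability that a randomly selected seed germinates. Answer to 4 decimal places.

P(G|P1) = 1 − 0.454 = 0.546.
P(G|P2) = 1 − 0.238 = 0.762.
P(G|P4) = 1 − 0.072 = 0.928.
P(G|P5) = 1 − 0.603 = 0.397.
P(G|P6) = 1 − 0.451 = 0.549.
Using total probability over the partition,
P(G) = P(G|P1)·P(P1) + P(G|P2)·P(P2) + P(G|P3)·P(P3) + P(G|P4)·P(P4) + P(G|P5)·P(P5) + P(G|P6)·P(P6)
      = 0.546·0.04 + 0.762·0.15 + 0.673·0.23 + 0.928·0.41 + 0.397·0.08 + 0.549·0.09
      = 0.02184 + 0.1143 + 0.15479 + 0.38048 + 0.03176 + 0.04941 = 0.75258

0.7526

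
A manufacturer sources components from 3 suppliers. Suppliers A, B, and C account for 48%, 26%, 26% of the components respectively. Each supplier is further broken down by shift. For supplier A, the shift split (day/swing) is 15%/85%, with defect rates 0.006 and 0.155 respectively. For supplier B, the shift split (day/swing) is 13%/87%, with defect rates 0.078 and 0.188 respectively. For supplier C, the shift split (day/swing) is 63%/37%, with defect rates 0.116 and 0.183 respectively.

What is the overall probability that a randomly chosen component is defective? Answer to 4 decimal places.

P(D|A) = 0.15·0.006 + 0.85·0.155 = 0.0009 + 0.13175 = 0.13265
P(D|B) = 0.13·0.078 + 0.87·0.188 = 0.01014 + 0.16356 = 0.1737
P(D|C) = 0.63·0.116 + 0.37·0.183 = 0.07308 + 0.06771 = 0.14079
By total probability over the outer partition,
P(D) = 0.48·0.13265 + 0.26·0.1737 + 0.26·0.14079
      = 0.063672 + 0.045162 + 0.0366054 = 0.1454394

0.1454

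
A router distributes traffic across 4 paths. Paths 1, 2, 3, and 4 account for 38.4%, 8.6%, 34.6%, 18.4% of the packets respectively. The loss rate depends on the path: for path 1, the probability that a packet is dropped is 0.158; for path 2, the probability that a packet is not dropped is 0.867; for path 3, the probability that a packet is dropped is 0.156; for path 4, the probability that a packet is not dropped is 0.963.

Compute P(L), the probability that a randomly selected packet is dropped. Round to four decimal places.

0.1329

P(L|2) = 1 − 0.867 = 0.133.
P(L|4) = 1 − 0.963 = 0.037.
P(L) = P(L|1)·P(1) + P(L|2)·P(2) + P(L|3)·P(3) + P(L|4)·P(4)
      = 0.158·0.384 + 0.133·0.086 + 0.156·0.346 + 0.037·0.184
      = 0.060672 + 0.011438 + 0.053976 + 0.006808 = 0.132894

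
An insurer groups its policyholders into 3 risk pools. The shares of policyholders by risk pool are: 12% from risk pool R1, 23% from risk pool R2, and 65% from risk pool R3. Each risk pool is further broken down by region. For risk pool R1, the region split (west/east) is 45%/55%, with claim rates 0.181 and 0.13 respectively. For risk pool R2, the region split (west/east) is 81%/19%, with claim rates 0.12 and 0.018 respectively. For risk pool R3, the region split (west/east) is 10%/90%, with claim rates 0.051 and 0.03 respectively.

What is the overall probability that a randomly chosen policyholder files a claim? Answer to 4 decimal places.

P(C|R1) = 0.45·0.181 + 0.55·0.13 = 0.08145 + 0.0715 = 0.15295
P(C|R2) = 0.81·0.12 + 0.19·0.018 = 0.0972 + 0.00342 = 0.10062
P(C|R3) = 0.1·0.051 + 0.9·0.03 = 0.0051 + 0.027 = 0.0321
Then overall,
P(C) = 0.12·0.15295 + 0.23·0.10062 + 0.65·0.0321
      = 0.018354 + 0.0231426 + 0.020865 = 0.0623616

P(C) ≈ 0.0624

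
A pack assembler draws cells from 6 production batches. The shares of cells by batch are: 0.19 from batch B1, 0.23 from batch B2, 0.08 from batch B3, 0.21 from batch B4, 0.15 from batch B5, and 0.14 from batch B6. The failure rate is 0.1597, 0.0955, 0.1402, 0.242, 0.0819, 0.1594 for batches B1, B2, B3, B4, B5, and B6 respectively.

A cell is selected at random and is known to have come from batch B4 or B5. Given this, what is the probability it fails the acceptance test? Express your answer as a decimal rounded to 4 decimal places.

Let S = {B4, B5}.
P(S) = 0.21 + 0.15 = 0.36.
P(F ∩ S) = 0.242·0.21 + 0.0819·0.15 = 0.05082 + 0.012285 = 0.063105.
P(F | S) = 0.063105 / 0.36 = 0.175292…

0.1753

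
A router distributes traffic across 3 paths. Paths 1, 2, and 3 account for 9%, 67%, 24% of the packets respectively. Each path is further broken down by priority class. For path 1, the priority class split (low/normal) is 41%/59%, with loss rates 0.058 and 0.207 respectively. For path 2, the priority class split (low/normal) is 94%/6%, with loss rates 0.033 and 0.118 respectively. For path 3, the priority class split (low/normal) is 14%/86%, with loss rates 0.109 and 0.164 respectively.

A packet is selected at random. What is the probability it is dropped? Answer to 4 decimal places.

P(L|1) = 0.41·0.058 + 0.59·0.207 = 0.02378 + 0.12213 = 0.14591
P(L|2) = 0.94·0.033 + 0.06·0.118 = 0.03102 + 0.00708 = 0.0381
P(L|3) = 0.14·0.109 + 0.86·0.164 = 0.01526 + 0.14104 = 0.1563
By total probability over the outer partition,
P(L) = 0.09·0.14591 + 0.67·0.0381 + 0.24·0.1563
      = 0.0131319 + 0.025527 + 0.037512 = 0.0761709

P(L) ≈ 0.0762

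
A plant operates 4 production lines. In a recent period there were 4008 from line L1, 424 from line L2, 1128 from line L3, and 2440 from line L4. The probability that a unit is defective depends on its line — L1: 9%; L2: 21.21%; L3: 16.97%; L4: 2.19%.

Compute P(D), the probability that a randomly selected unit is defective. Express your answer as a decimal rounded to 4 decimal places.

0.0869

Total: 4008 + 424 + 1128 + 2440 = 8000.
P(L1) = 4008/8000 = 0.501. P(L2) = 424/8000 = 0.053. P(L3) = 1128/8000 = 0.141. P(L4) = 2440/8000 = 0.305.
P(D) = P(D|L1)·P(L1) + P(D|L2)·P(L2) + P(D|L3)·P(L3) + P(D|L4)·P(L4)
      = 0.09·0.501 + 0.2121·0.053 + 0.1697·0.141 + 0.0219·0.305
      = 0.04509 + 0.0112413 + 0.0239277 + 0.0066795 = 0.0869385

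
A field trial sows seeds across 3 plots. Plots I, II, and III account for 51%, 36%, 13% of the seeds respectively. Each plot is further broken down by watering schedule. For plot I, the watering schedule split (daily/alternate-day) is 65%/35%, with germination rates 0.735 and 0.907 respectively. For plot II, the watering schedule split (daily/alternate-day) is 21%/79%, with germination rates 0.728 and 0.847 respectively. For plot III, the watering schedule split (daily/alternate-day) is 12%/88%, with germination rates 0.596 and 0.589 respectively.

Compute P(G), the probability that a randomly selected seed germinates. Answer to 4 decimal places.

P(G|I) = 0.65·0.735 + 0.35·0.907 = 0.47775 + 0.31745 = 0.7952
P(G|II) = 0.21·0.728 + 0.79·0.847 = 0.15288 + 0.66913 = 0.82201
P(G|III) = 0.12·0.596 + 0.88·0.589 = 0.07152 + 0.51832 = 0.58984
Then overall,
P(G) = 0.51·0.7952 + 0.36·0.82201 + 0.13·0.58984
      = 0.405552 + 0.2959236 + 0.0766792 = 0.7781548

P(G) ≈ 0.7782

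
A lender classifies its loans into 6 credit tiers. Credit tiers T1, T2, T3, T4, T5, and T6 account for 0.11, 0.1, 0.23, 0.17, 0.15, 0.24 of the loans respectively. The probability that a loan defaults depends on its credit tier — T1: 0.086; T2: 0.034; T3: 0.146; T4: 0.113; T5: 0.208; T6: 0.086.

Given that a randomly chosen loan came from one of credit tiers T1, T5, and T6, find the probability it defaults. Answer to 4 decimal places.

0.1226

Let S = {T1, T5, T6}.
P(S) = 0.11 + 0.15 + 0.24 = 0.5.
P(D ∩ S) = 0.086·0.11 + 0.208·0.15 + 0.086·0.24 = 0.00946 + 0.0312 + 0.02064 = 0.0613.
P(D | S) = 0.0613 / 0.5 = 0.122600…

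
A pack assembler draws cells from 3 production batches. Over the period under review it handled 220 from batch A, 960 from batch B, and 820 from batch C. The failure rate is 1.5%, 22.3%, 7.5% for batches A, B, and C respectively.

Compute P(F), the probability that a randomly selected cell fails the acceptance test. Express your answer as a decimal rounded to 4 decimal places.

Total: 220 + 960 + 820 = 2000.
P(A) = 220/2000 = 0.11. P(B) = 960/2000 = 0.48. P(C) = 820/2000 = 0.41.
P(F) = P(F|A)·P(A) + P(F|B)·P(B) + P(F|C)·P(C)
      = 0.015·0.11 + 0.223·0.48 + 0.075·0.41
      = 0.00165 + 0.10704 + 0.03075 = 0.13944

0.1394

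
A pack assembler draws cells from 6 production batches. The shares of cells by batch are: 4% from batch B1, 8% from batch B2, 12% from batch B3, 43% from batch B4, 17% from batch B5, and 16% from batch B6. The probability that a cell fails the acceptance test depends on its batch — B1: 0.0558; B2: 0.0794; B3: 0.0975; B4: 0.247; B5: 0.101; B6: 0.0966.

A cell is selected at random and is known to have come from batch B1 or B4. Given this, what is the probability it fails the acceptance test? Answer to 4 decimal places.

Let S = {B1, B4}.
P(S) = 0.04 + 0.43 = 0.47.
P(F ∩ S) = 0.0558·0.04 + 0.247·0.43 = 0.002232 + 0.10621 = 0.108442.
P(F | S) = 0.108442 / 0.47 = 0.230728…

0.2307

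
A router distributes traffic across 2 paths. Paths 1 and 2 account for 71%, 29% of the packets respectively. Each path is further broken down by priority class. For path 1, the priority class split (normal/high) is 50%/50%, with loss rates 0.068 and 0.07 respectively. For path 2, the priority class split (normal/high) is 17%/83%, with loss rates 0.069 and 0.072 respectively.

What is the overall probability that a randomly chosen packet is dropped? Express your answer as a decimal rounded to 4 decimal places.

P(L) ≈ 0.0697

P(L|1) = 0.5·0.068 + 0.5·0.07 = 0.034 + 0.035 = 0.069
P(L|2) = 0.17·0.069 + 0.83·0.072 = 0.01173 + 0.05976 = 0.07149
Then overall,
P(L) = 0.71·0.069 + 0.29·0.07149
      = 0.04899 + 0.0207321 = 0.0697221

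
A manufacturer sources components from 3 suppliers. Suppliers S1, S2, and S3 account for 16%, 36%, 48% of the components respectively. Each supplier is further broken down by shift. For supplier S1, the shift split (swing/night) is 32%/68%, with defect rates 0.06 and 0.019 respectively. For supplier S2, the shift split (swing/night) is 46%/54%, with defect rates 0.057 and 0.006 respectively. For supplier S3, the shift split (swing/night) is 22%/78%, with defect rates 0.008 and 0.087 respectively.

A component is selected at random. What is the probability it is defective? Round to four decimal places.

P(D|S1) = 0.32·0.06 + 0.68·0.019 = 0.0192 + 0.01292 = 0.03212
P(D|S2) = 0.46·0.057 + 0.54·0.006 = 0.02622 + 0.00324 = 0.02946
P(D|S3) = 0.22·0.008 + 0.78·0.087 = 0.00176 + 0.06786 = 0.06962
Then overall,
P(D) = 0.16·0.03212 + 0.36·0.02946 + 0.48·0.06962
      = 0.0051392 + 0.0106056 + 0.0334176 = 0.0491624

0.0492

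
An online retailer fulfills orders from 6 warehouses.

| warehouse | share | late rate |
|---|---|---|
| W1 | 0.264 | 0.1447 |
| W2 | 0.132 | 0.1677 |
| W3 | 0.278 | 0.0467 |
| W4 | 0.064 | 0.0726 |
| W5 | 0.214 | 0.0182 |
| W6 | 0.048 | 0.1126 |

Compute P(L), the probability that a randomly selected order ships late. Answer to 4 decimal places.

0.0873

By the law of total probability,
P(L) = P(L|W1)·P(W1) + P(L|W2)·P(W2) + P(L|W3)·P(W3) + P(L|W4)·P(W4) + P(L|W5)·P(W5) + P(L|W6)·P(W6)
      = 0.1447·0.264 + 0.1677·0.132 + 0.0467·0.278 + 0.0726·0.064 + 0.0182·0.214 + 0.1126·0.048
      = 0.0382008 + 0.0221364 + 0.0129826 + 0.0046464 + 0.0038948 + 0.0054048 = 0.0872658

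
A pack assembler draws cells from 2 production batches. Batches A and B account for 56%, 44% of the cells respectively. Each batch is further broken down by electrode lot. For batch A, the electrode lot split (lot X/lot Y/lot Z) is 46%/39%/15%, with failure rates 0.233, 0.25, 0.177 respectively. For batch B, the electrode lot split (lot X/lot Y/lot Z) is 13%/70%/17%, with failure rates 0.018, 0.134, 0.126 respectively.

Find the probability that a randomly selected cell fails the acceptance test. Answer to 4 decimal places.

P(F|A) = 0.46·0.233 + 0.39·0.25 + 0.15·0.177 = 0.10718 + 0.0975 + 0.02655 = 0.23123
P(F|B) = 0.13·0.018 + 0.7·0.134 + 0.17·0.126 = 0.00234 + 0.0938 + 0.02142 = 0.11756
Then overall,
P(F) = 0.56·0.23123 + 0.44·0.11756
      = 0.1294888 + 0.0517264 = 0.1812152

0.1812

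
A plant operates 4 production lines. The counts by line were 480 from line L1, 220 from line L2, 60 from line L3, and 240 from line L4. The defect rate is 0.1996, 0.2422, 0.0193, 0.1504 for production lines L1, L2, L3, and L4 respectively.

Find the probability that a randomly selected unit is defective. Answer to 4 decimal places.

0.1863

Total: 480 + 220 + 60 + 240 = 1000.
P(L1) = 480/1000 = 0.48. P(L2) = 220/1000 = 0.22. P(L3) = 60/1000 = 0.06. P(L4) = 240/1000 = 0.24.
P(D) = P(D|L1)·P(L1) + P(D|L2)·P(L2) + P(D|L3)·P(L3) + P(D|L4)·P(L4)
      = 0.1996·0.48 + 0.2422·0.22 + 0.0193·0.06 + 0.1504·0.24
      = 0.095808 + 0.053284 + 0.001158 + 0.036096 = 0.186346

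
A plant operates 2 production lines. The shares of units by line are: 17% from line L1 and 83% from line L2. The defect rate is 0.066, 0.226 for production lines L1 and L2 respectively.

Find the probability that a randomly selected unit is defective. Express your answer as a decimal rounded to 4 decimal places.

P(D) ≈ 0.1988

P(D) = P(D|L1)·P(L1) + P(D|L2)·P(L2)
      = 0.066·0.17 + 0.226·0.83
      = 0.01122 + 0.18758 = 0.1988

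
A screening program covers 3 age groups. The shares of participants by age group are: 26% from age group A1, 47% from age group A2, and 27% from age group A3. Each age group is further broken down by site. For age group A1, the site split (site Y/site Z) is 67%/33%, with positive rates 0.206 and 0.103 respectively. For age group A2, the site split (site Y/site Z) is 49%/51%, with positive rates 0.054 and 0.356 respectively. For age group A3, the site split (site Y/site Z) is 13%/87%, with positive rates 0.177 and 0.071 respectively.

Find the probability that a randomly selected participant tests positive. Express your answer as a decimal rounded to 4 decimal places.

P(T|A1) = 0.67·0.206 + 0.33·0.103 = 0.13802 + 0.03399 = 0.17201
P(T|A2) = 0.49·0.054 + 0.51·0.356 = 0.02646 + 0.18156 = 0.20802
P(T|A3) = 0.13·0.177 + 0.87·0.071 = 0.02301 + 0.06177 = 0.08478
By total probability over the outer partition,
P(T) = 0.26·0.17201 + 0.47·0.20802 + 0.27·0.08478
      = 0.0447226 + 0.0977694 + 0.0228906 = 0.1653826

0.1654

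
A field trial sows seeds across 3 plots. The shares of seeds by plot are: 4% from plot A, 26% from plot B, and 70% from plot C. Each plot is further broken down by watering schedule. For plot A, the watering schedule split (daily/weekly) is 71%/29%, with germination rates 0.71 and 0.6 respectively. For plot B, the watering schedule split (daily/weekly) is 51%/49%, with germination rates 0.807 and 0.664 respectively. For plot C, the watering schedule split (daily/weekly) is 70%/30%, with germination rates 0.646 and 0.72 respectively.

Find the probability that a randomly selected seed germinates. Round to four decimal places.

P(G|A) = 0.71·0.71 + 0.29·0.6 = 0.5041 + 0.174 = 0.6781
P(G|B) = 0.51·0.807 + 0.49·0.664 = 0.41157 + 0.32536 = 0.73693
P(G|C) = 0.7·0.646 + 0.3·0.72 = 0.4522 + 0.216 = 0.6682
Then overall,
P(G) = 0.04·0.6781 + 0.26·0.73693 + 0.7·0.6682
      = 0.027124 + 0.1916018 + 0.46774 = 0.6864658

P(G) ≈ 0.6865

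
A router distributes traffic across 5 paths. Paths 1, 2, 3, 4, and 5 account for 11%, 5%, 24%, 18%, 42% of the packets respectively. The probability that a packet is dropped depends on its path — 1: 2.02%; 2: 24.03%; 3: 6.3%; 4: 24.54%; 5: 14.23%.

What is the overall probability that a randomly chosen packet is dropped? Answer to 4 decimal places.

P(L) ≈ 0.1333

P(L) = P(L|1)·P(1) + P(L|2)·P(2) + P(L|3)·P(3) + P(L|4)·P(4) + P(L|5)·P(5)
      = 0.0202·0.11 + 0.2403·0.05 + 0.063·0.24 + 0.2454·0.18 + 0.1423·0.42
      = 0.002222 + 0.012015 + 0.01512 + 0.044172 + 0.059766 = 0.133295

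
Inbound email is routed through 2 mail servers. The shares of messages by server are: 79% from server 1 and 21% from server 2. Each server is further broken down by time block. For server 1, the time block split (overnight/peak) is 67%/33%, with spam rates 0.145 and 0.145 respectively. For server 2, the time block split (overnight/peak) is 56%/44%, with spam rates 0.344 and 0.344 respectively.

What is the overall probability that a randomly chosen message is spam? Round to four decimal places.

0.1868

P(S|1) = 0.67·0.145 + 0.33·0.145 = 0.09715 + 0.04785 = 0.145
P(S|2) = 0.56·0.344 + 0.44·0.344 = 0.19264 + 0.15136 = 0.344
Then overall,
P(S) = 0.79·0.145 + 0.21·0.344
      = 0.11455 + 0.07224 = 0.18679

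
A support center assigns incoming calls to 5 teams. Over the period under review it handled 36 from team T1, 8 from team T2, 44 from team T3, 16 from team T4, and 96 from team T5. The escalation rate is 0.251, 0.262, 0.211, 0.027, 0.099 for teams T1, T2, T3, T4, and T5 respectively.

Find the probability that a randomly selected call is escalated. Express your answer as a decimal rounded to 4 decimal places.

P(E) ≈ 0.1518

Total: 36 + 8 + 44 + 16 + 96 = 200.
P(T1) = 36/200 = 0.18. P(T2) = 8/200 = 0.04. P(T3) = 44/200 = 0.22. P(T4) = 16/200 = 0.08. P(T5) = 96/200 = 0.48.
Summing over the partition,
P(E) = P(E|T1)·P(T1) + P(E|T2)·P(T2) + P(E|T3)·P(T3) + P(E|T4)·P(T4) + P(E|T5)·P(T5)
      = 0.251·0.18 + 0.262·0.04 + 0.211·0.22 + 0.027·0.08 + 0.099·0.48
      = 0.04518 + 0.01048 + 0.04642 + 0.00216 + 0.04752 = 0.15176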